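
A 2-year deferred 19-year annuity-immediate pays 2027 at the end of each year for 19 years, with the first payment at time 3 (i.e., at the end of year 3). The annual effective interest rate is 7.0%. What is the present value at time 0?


PV at time 2 of the 19-year annuity-immediate:
a_n = 2027 * (1-(1+0.07)^(-19))/0.07 = 20950.2516
Discount back 2 years to time 0:
PV = 20950.2516 * (1+0.07)^(-2)
= 20950.2516 * 0.873439
= 18298.7611


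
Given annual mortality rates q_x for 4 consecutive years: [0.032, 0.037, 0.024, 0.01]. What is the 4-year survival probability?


p_k = 1 - q_k for each year
Survival = product of (1 - q_k)
= 0.968 * 0.963 * 0.976 * 0.99
= 0.9007


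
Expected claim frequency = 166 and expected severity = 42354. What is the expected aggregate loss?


E[S] = E[N] * E[X]
= 166 * 42354
= 7.0308e+06


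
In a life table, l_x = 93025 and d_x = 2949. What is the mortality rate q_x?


q_x = d_x / l_x
= 2949 / 93025
= 0.0317


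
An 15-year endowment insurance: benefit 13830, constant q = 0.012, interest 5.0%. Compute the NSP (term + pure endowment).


Term component = 1602.4721
Pure endowment = 15_p_x * v^15 * benefit = 0.834361 * 0.481017 * 13830 = 5550.5608
NSP = 7153.0329


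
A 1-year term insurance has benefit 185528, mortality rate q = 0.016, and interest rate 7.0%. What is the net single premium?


NSP = benefit * q * v
v = 1/(1+i) = 0.934579
NSP = 185528 * 0.016 * 0.934579
= 2774.2505


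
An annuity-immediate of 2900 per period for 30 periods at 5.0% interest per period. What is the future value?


FV = PMT * ((1+i)^n - 1) / i
= 2900 * ((1.05)^30 - 1) / 0.05
= 2900 * (4.321942 - 1) / 0.05
= 192672.6578


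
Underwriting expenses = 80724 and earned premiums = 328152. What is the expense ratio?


Expense ratio = expenses / premiums
= 80724 / 328152
= 0.246


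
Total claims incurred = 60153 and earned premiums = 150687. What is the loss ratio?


Loss ratio = claims / premiums
= 60153 / 150687
= 0.3992


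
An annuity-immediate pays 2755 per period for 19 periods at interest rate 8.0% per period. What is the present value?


PV = PMT * (1 - (1+i)^(-n)) / i
= 2755 * (1 - (1+0.08)^(-19)) / 0.08
= 2755 * (1 - 0.231712) / 0.08
= 2755 * 9.603599
= 26457.9158


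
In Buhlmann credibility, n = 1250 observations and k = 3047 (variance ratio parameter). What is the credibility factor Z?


Z = n / (n + k)
= 1250 / (1250 + 3047)
= 1250 / 4297
= 0.2909


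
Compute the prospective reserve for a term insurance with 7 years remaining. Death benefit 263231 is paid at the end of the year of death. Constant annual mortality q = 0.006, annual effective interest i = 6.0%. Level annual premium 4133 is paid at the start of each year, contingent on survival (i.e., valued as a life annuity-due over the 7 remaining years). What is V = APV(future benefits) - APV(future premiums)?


v = 1/(1+i) = 0.943396
APV(future benefits) per unit = sum_{k=0}^{6} k_p_x * q * v^(k+1) = 0.032943
APV(future benefits) = 263231 * 0.032943 = 8671.7265
Life annuity-due factor ä_{x:7} = sum_{k=0}^{6} k_p_x * v^k = 5.820002
APV(future premiums) = 4133 * 5.820002 = 24054.0694
V = 8671.7265 - 24054.0694
= -15382.3429


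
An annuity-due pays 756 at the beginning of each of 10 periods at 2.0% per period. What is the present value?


PV_due = PMT * (1-(1+i)^(-n))/i * (1+i)
PV_immediate = 6790.8343
PV_due = 6790.8343 * 1.02
= 6926.651


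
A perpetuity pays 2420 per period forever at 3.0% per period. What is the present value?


PV = PMT / i
= 2420 / 0.03
= 80666.6667


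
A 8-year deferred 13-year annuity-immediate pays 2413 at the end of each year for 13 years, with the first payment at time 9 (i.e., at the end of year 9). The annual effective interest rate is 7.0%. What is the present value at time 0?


PV at time 8 of the 13-year annuity-immediate:
a_n = 2413 * (1-(1+0.07)^(-13))/0.07 = 20167.0112
Discount back 8 years to time 0:
PV = 20167.0112 * (1+0.07)^(-8)
= 20167.0112 * 0.582009
= 11737.3842


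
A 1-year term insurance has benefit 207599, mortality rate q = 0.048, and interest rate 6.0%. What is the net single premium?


NSP = benefit * q * v
v = 1/(1+i) = 0.943396
NSP = 207599 * 0.048 * 0.943396
= 9400.7094


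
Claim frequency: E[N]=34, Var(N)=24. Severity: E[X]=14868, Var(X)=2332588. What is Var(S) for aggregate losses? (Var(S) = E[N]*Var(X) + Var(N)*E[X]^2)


Var(S) = E[N]*Var(X) + Var(N)*E[X]^2
= 34*2332588 + 24*14868^2
= 79307992 + 5305378176
= 5.3847e+09


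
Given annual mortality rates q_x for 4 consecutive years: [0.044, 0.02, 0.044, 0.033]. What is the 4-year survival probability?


p_k = 1 - q_k for each year
Survival = product of (1 - q_k)
= 0.956 * 0.98 * 0.956 * 0.967
= 0.8661


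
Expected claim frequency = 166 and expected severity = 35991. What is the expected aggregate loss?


E[S] = E[N] * E[X]
= 166 * 35991
= 5.9745e+06


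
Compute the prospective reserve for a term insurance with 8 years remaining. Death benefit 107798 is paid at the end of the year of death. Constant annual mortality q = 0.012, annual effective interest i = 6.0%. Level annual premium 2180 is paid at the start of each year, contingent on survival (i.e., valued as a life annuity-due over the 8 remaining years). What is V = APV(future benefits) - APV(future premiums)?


v = 1/(1+i) = 0.943396
APV(future benefits) per unit = sum_{k=0}^{7} k_p_x * q * v^(k+1) = 0.071725
APV(future benefits) = 107798 * 0.071725 = 7731.799
Life annuity-due factor ä_{x:8} = sum_{k=0}^{7} k_p_x * v^k = 6.335698
APV(future premiums) = 2180 * 6.335698 = 13811.8217
V = 7731.799 - 13811.8217
= -6080.0227


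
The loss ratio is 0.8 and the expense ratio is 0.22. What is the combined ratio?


Combined ratio = loss ratio + expense ratio
= 0.8 + 0.22
= 1.02


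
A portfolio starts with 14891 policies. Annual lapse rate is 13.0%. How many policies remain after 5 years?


remaining = initial * (1 - lapse)^years
= 14891 * (1 - 0.13)^5
= 14891 * 0.498421
= 7421.9859


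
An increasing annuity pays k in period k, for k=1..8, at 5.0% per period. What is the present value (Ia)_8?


(Ia)_n = sum_{k=1}^{n} k * v^k, v = 1/(1+i)
v = 0.952381
Sum computed term by term:
(Ia)_8 = 27.4332


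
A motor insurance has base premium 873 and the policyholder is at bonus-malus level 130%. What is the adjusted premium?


adjusted = base * BM_level / 100
= 873 * 130 / 100
= 873 * 1.3
= 1134.9


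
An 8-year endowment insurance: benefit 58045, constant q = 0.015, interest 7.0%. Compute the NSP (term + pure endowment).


Term component = 4960.5253
Pure endowment = 8_p_x * v^8 * benefit = 0.886115 * 0.582009 * 58045 = 29935.3567
NSP = 34895.882


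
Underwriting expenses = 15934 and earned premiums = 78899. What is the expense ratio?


Expense ratio = expenses / premiums
= 15934 / 78899
= 0.202


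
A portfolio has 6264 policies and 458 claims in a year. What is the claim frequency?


frequency = claims / policies
= 458 / 6264
= 0.0731


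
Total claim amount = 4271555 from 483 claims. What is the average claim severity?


severity = total / number
= 4271555 / 483
= 8843.7992


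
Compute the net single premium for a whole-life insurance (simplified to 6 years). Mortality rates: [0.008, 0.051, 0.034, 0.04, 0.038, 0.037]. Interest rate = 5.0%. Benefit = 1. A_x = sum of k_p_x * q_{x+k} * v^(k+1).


v = 0.952381
Year 0: k_p_x=1.0, q=0.008, term=0.007619
Year 1: k_p_x=0.992, q=0.051, term=0.045888
Year 2: k_p_x=0.941408, q=0.034, term=0.02765
Year 3: k_p_x=0.9094, q=0.04, term=0.029927
Year 4: k_p_x=0.873024, q=0.038, term=0.025993
Year 5: k_p_x=0.839849, q=0.037, term=0.023188
A_x = 0.1603


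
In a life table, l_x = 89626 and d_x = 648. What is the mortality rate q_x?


q_x = d_x / l_x
= 648 / 89626
= 0.0072


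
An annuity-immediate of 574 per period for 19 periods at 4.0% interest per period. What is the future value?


FV = PMT * ((1+i)^n - 1) / i
= 574 * ((1.04)^19 - 1) / 0.04
= 574 * (2.106849 - 1) / 0.04
= 15883.2857


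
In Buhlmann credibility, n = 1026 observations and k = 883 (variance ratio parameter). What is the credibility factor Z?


Z = n / (n + k)
= 1026 / (1026 + 883)
= 1026 / 1909
= 0.5375


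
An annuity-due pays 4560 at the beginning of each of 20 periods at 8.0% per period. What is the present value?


PV_due = PMT * (1-(1+i)^(-n))/i * (1+i)
PV_immediate = 44770.7522
PV_due = 44770.7522 * 1.08
= 48352.4124


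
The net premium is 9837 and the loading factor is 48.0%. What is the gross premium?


Gross = net * (1 + loading)
= 9837 * (1 + 0.48)
= 9837 * 1.48
= 14558.76


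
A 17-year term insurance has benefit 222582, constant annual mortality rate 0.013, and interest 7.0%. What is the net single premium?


NSP = benefit * sum_{k=0}^{n-1} k_p_x * q * v^(k+1)
With constant q=0.013, v=0.934579
Sum = 0.116932
NSP = 222582 * 0.116932
= 26026.913


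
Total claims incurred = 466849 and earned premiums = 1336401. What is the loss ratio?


Loss ratio = claims / premiums
= 466849 / 1336401
= 0.3493


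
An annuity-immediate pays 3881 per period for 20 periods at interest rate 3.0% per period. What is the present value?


PV = PMT * (1 - (1+i)^(-n)) / i
= 3881 * (1 - (1+0.03)^(-20)) / 0.03
= 3881 * (1 - 0.553676) / 0.03
= 3881 * 14.877475
= 57739.4799


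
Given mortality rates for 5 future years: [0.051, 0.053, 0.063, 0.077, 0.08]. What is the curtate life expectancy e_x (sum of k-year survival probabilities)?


e_x = sum_{k=1}^{n} k_p_x
k_p_x values:
  1_p_x = 0.949
  2_p_x = 0.898703
  3_p_x = 0.842085
  4_p_x = 0.777244
  5_p_x = 0.715065
e_x = 4.1821


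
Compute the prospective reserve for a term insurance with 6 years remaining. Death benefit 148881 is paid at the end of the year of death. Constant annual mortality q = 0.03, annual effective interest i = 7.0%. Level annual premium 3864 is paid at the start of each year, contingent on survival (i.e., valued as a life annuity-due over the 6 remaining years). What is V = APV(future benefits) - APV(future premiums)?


v = 1/(1+i) = 0.934579
APV(future benefits) per unit = sum_{k=0}^{5} k_p_x * q * v^(k+1) = 0.133487
APV(future benefits) = 148881 * 0.133487 = 19873.6296
Life annuity-due factor ä_{x:6} = sum_{k=0}^{5} k_p_x * v^k = 4.761025
APV(future premiums) = 3864 * 4.761025 = 18396.5995
V = 19873.6296 - 18396.5995
= 1477.0301


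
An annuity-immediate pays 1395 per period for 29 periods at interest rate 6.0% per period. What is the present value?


PV = PMT * (1 - (1+i)^(-n)) / i
= 1395 * (1 - (1+0.06)^(-29)) / 0.06
= 1395 * (1 - 0.184557) / 0.06
= 1395 * 13.590721
= 18959.0558


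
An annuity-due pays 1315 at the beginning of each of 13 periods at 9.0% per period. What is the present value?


PV_due = PMT * (1-(1+i)^(-n))/i * (1+i)
PV_immediate = 9845.2787
PV_due = 9845.2787 * 1.09
= 10731.3537


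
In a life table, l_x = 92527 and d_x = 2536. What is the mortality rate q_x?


q_x = d_x / l_x
= 2536 / 92527
= 0.0274


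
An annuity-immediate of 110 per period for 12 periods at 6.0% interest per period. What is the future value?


FV = PMT * ((1+i)^n - 1) / i
= 110 * ((1.06)^12 - 1) / 0.06
= 110 * (2.012196 - 1) / 0.06
= 1855.6935


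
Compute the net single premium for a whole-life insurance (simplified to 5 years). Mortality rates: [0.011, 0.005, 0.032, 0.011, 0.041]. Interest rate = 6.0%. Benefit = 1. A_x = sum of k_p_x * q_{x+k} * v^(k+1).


v = 0.943396
Year 0: k_p_x=1.0, q=0.011, term=0.010377
Year 1: k_p_x=0.989, q=0.005, term=0.004401
Year 2: k_p_x=0.984055, q=0.032, term=0.026439
Year 3: k_p_x=0.952565, q=0.011, term=0.0083
Year 4: k_p_x=0.942087, q=0.041, term=0.028863
A_x = 0.0784


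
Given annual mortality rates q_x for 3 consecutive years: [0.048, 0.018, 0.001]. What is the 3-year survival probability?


p_k = 1 - q_k for each year
Survival = product of (1 - q_k)
= 0.952 * 0.982 * 0.999
= 0.9339


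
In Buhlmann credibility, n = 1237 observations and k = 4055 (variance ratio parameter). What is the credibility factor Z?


Z = n / (n + k)
= 1237 / (1237 + 4055)
= 1237 / 5292
= 0.2337


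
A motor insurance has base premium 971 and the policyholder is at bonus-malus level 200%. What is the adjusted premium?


adjusted = base * BM_level / 100
= 971 * 200 / 100
= 971 * 2.0
= 1942.0


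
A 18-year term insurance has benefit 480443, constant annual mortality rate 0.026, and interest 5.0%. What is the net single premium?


NSP = benefit * sum_{k=0}^{n-1} k_p_x * q * v^(k+1)
With constant q=0.026, v=0.952381
Sum = 0.253632
NSP = 480443 * 0.253632
= 121855.5672


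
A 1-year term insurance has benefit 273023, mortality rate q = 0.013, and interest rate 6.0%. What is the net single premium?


NSP = benefit * q * v
v = 1/(1+i) = 0.943396
NSP = 273023 * 0.013 * 0.943396
= 3348.3953


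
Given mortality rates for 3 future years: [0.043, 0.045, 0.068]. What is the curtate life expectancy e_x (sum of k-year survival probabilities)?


e_x = sum_{k=1}^{n} k_p_x
k_p_x values:
  1_p_x = 0.957
  2_p_x = 0.913935
  3_p_x = 0.851787
e_x = 2.7227


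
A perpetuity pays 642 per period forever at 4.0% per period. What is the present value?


PV = PMT / i
= 642 / 0.04
= 16050.0


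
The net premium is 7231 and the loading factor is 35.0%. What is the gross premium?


Gross = net * (1 + loading)
= 7231 * (1 + 0.35)
= 7231 * 1.35
= 9761.85


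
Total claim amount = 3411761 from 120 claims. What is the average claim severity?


severity = total / number
= 3411761 / 120
= 28431.3417


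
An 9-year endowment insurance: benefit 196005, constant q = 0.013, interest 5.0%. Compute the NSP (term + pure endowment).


Term component = 17270.4286
Pure endowment = 9_p_x * v^9 * benefit = 0.888903 * 0.644609 * 196005 = 112309.8462
NSP = 129580.2748


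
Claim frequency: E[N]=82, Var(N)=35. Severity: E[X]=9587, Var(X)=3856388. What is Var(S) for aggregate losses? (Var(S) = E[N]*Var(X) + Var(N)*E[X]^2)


Var(S) = E[N]*Var(X) + Var(N)*E[X]^2
= 82*3856388 + 35*9587^2
= 316223816 + 3216869915
= 3.5331e+09


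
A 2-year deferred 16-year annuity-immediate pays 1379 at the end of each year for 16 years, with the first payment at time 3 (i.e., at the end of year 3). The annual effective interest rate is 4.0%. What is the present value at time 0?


PV at time 2 of the 16-year annuity-immediate:
a_n = 1379 * (1-(1+0.04)^(-16))/0.04 = 16068.5156
Discount back 2 years to time 0:
PV = 16068.5156 * (1+0.04)^(-2)
= 16068.5156 * 0.924556
= 14856.246


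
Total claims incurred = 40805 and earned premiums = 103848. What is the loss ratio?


Loss ratio = claims / premiums
= 40805 / 103848
= 0.3929


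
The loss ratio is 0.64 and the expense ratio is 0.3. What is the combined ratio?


Combined ratio = loss ratio + expense ratio
= 0.64 + 0.3
= 0.94


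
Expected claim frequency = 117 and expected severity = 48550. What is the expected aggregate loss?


E[S] = E[N] * E[X]
= 117 * 48550
= 5.6804e+06


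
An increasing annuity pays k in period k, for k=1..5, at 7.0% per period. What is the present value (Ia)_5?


(Ia)_n = sum_{k=1}^{n} k * v^k, v = 1/(1+i)
v = 0.934579
Sum computed term by term:
(Ia)_5 = 11.7469


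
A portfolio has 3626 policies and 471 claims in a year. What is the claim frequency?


frequency = claims / policies
= 471 / 3626
= 0.1299


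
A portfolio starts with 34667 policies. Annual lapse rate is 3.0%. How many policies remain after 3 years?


remaining = initial * (1 - lapse)^years
= 34667 * (1 - 0.03)^3
= 34667 * 0.912673
= 31639.6349


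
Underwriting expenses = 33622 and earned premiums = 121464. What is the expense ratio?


Expense ratio = expenses / premiums
= 33622 / 121464
= 0.2768


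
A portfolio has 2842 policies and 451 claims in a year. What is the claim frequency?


frequency = claims / policies
= 451 / 2842
= 0.1587


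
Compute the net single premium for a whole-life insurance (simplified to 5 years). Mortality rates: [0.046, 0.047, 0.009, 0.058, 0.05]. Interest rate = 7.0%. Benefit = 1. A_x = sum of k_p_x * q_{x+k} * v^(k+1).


v = 0.934579
Year 0: k_p_x=1.0, q=0.046, term=0.042991
Year 1: k_p_x=0.954, q=0.047, term=0.039163
Year 2: k_p_x=0.909162, q=0.009, term=0.006679
Year 3: k_p_x=0.90098, q=0.058, term=0.039866
Year 4: k_p_x=0.848723, q=0.05, term=0.030256
A_x = 0.159


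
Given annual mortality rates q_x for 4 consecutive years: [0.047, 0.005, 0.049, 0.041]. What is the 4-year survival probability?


p_k = 1 - q_k for each year
Survival = product of (1 - q_k)
= 0.953 * 0.995 * 0.951 * 0.959
= 0.8648


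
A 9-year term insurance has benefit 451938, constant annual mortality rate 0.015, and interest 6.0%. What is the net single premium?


NSP = benefit * sum_{k=0}^{n-1} k_p_x * q * v^(k+1)
With constant q=0.015, v=0.943396
Sum = 0.096676
NSP = 451938 * 0.096676
= 43691.3353


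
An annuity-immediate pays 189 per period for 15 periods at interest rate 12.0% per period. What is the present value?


PV = PMT * (1 - (1+i)^(-n)) / i
= 189 * (1 - (1+0.12)^(-15)) / 0.12
= 189 * (1 - 0.182696) / 0.12
= 189 * 6.810864
= 1287.2534


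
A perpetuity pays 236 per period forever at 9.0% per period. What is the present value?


PV = PMT / i
= 236 / 0.09
= 2622.2222


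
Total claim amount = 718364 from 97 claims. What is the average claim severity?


severity = total / number
= 718364 / 97
= 7405.8144


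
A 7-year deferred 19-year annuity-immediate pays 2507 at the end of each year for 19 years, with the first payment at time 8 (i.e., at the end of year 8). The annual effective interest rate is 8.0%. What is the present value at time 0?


PV at time 7 of the 19-year annuity-immediate:
a_n = 2507 * (1-(1+0.08)^(-19))/0.08 = 24076.2232
Discount back 7 years to time 0:
PV = 24076.2232 * (1+0.08)^(-7)
= 24076.2232 * 0.58349
= 14048.245


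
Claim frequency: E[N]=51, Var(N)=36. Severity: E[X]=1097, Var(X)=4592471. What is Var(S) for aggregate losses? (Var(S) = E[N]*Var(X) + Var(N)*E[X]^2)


Var(S) = E[N]*Var(X) + Var(N)*E[X]^2
= 51*4592471 + 36*1097^2
= 234216021 + 43322724
= 2.7754e+08


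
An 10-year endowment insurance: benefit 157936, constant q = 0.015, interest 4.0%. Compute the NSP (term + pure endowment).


Term component = 18056.2594
Pure endowment = 10_p_x * v^10 * benefit = 0.85973 * 0.675564 * 157936 = 91729.7155
NSP = 109785.9749


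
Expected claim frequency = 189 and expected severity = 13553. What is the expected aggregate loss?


E[S] = E[N] * E[X]
= 189 * 13553
= 2.5615e+06


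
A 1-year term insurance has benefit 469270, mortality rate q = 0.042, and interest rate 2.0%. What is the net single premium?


NSP = benefit * q * v
v = 1/(1+i) = 0.980392
NSP = 469270 * 0.042 * 0.980392
= 19322.8824


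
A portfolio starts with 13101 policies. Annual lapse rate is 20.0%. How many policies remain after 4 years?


remaining = initial * (1 - lapse)^years
= 13101 * (1 - 0.2)^4
= 13101 * 0.4096
= 5366.1696


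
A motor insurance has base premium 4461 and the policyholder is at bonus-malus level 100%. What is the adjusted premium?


adjusted = base * BM_level / 100
= 4461 * 100 / 100
= 4461 * 1.0
= 4461.0


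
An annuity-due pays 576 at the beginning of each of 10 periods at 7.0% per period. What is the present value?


PV_due = PMT * (1-(1+i)^(-n))/i * (1+i)
PV_immediate = 4045.583
PV_due = 4045.583 * 1.07
= 4328.7738


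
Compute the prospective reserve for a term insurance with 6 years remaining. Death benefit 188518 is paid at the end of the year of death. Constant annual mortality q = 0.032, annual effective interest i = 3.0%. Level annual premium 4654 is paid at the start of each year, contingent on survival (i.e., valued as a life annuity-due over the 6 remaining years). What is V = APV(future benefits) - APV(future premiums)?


v = 1/(1+i) = 0.970874
APV(future benefits) per unit = sum_{k=0}^{5} k_p_x * q * v^(k+1) = 0.160508
APV(future benefits) = 188518 * 0.160508 = 30258.7018
Life annuity-due factor ä_{x:6} = sum_{k=0}^{5} k_p_x * v^k = 5.166361
APV(future premiums) = 4654 * 5.166361 = 24044.2421
V = 30258.7018 - 24044.2421
= 6214.4596


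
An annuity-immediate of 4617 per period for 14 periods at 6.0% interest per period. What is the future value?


FV = PMT * ((1+i)^n - 1) / i
= 4617 * ((1.06)^14 - 1) / 0.06
= 4617 * (2.260904 - 1) / 0.06
= 97026.5594


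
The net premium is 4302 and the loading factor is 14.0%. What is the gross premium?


Gross = net * (1 + loading)
= 4302 * (1 + 0.14)
= 4302 * 1.14
= 4904.28


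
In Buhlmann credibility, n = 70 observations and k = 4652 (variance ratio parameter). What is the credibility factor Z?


Z = n / (n + k)
= 70 / (70 + 4652)
= 70 / 4722
= 0.0148


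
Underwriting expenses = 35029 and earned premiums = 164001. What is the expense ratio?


Expense ratio = expenses / premiums
= 35029 / 164001
= 0.2136


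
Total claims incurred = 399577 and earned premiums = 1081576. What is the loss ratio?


Loss ratio = claims / premiums
= 399577 / 1081576
= 0.3694


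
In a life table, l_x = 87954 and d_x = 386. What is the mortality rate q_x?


q_x = d_x / l_x
= 386 / 87954
= 0.0044


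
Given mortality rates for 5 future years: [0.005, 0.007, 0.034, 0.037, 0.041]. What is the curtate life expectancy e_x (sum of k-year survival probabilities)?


e_x = sum_{k=1}^{n} k_p_x
k_p_x values:
  1_p_x = 0.995
  2_p_x = 0.988035
  3_p_x = 0.954442
  4_p_x = 0.919127
  5_p_x = 0.881443
e_x = 4.738


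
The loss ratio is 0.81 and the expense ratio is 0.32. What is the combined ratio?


Combined ratio = loss ratio + expense ratio
= 0.81 + 0.32
= 1.13


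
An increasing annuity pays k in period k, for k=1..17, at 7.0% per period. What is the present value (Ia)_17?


(Ia)_n = sum_{k=1}^{n} k * v^k, v = 1/(1+i)
v = 0.934579
Sum computed term by term:
(Ia)_17 = 72.3555


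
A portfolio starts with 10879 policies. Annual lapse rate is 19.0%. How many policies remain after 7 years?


remaining = initial * (1 - lapse)^years
= 10879 * (1 - 0.19)^7
= 10879 * 0.228768
= 2488.7663


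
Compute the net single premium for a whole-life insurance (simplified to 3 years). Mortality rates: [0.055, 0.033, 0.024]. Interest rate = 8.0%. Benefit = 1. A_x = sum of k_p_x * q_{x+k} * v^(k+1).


v = 0.925926
Year 0: k_p_x=1.0, q=0.055, term=0.050926
Year 1: k_p_x=0.945, q=0.033, term=0.026736
Year 2: k_p_x=0.913815, q=0.024, term=0.01741
A_x = 0.0951


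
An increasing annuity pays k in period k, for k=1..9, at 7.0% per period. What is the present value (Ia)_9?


(Ia)_n = sum_{k=1}^{n} k * v^k, v = 1/(1+i)
v = 0.934579
Sum computed term by term:
(Ia)_9 = 29.6556


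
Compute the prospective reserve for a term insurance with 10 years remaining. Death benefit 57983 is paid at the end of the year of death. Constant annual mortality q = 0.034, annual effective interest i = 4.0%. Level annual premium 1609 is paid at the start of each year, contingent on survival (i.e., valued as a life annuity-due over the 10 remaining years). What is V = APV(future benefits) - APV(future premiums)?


v = 1/(1+i) = 0.961538
APV(future benefits) per unit = sum_{k=0}^{9} k_p_x * q * v^(k+1) = 0.239833
APV(future benefits) = 57983 * 0.239833 = 13906.2249
Life annuity-due factor ä_{x:10} = sum_{k=0}^{9} k_p_x * v^k = 7.336062
APV(future premiums) = 1609 * 7.336062 = 11803.7236
V = 13906.2249 - 11803.7236
= 2102.5012


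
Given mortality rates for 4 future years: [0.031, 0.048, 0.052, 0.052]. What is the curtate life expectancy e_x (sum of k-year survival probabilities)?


e_x = sum_{k=1}^{n} k_p_x
k_p_x values:
  1_p_x = 0.969
  2_p_x = 0.922488
  3_p_x = 0.874519
  4_p_x = 0.829044
e_x = 3.5951


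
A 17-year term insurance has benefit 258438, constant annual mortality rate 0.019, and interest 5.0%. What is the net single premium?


NSP = benefit * sum_{k=0}^{n-1} k_p_x * q * v^(k+1)
With constant q=0.019, v=0.952381
Sum = 0.188654
NSP = 258438 * 0.188654
= 48755.4251


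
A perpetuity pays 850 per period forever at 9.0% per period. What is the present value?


PV = PMT / i
= 850 / 0.09
= 9444.4444


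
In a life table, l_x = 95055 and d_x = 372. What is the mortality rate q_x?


q_x = d_x / l_x
= 372 / 95055
= 0.0039


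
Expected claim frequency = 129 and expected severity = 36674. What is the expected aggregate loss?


E[S] = E[N] * E[X]
= 129 * 36674
= 4.7309e+06


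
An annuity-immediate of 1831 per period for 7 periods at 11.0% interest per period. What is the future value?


FV = PMT * ((1+i)^n - 1) / i
= 1831 * ((1.11)^7 - 1) / 0.11
= 1831 * (2.07616 - 1) / 0.11
= 17913.1749


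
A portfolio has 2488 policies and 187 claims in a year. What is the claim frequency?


frequency = claims / policies
= 187 / 2488
= 0.0752


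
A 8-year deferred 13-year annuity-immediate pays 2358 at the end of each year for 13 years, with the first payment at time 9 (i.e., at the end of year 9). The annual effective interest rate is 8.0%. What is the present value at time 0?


PV at time 8 of the 13-year annuity-immediate:
a_n = 2358 * (1-(1+0.08)^(-13))/0.08 = 18637.1037
Discount back 8 years to time 0:
PV = 18637.1037 * (1+0.08)^(-8)
= 18637.1037 * 0.540269
= 10069.0472


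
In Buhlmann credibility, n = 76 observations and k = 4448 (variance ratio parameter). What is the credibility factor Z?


Z = n / (n + k)
= 76 / (76 + 4448)
= 76 / 4524
= 0.0168


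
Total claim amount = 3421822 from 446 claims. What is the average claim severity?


severity = total / number
= 3421822 / 446
= 7672.2466


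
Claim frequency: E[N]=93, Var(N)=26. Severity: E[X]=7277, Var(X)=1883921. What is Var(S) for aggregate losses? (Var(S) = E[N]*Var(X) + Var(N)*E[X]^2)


Var(S) = E[N]*Var(X) + Var(N)*E[X]^2
= 93*1883921 + 26*7277^2
= 175204653 + 1376822954
= 1.5520e+09


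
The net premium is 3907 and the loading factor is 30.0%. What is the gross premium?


Gross = net * (1 + loading)
= 3907 * (1 + 0.3)
= 3907 * 1.3
= 5079.1


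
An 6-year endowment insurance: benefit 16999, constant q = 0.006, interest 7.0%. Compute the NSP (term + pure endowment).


Term component = 479.4914
Pure endowment = 6_p_x * v^6 * benefit = 0.964536 * 0.666342 * 16999 = 10925.442
NSP = 11404.9334


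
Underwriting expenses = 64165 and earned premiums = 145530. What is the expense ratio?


Expense ratio = expenses / premiums
= 64165 / 145530
= 0.4409


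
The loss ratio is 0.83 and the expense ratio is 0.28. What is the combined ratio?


Combined ratio = loss ratio + expense ratio
= 0.83 + 0.28
= 1.11


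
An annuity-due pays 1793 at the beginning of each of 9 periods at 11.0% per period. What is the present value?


PV_due = PMT * (1-(1+i)^(-n))/i * (1+i)
PV_immediate = 9927.9262
PV_due = 9927.9262 * 1.11
= 11019.9981


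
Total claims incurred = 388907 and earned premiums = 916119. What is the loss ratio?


Loss ratio = claims / premiums
= 388907 / 916119
= 0.4245


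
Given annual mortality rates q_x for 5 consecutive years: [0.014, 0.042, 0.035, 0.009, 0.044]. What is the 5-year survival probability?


p_k = 1 - q_k for each year
Survival = product of (1 - q_k)
= 0.986 * 0.958 * 0.965 * 0.991 * 0.956
= 0.8636


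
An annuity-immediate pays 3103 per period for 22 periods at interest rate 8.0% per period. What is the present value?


PV = PMT * (1 - (1+i)^(-n)) / i
= 3103 * (1 - (1+0.08)^(-22)) / 0.08
= 3103 * (1 - 0.183941) / 0.08
= 3103 * 10.200744
= 31652.9076


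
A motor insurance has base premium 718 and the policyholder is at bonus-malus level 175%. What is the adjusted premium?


adjusted = base * BM_level / 100
= 718 * 175 / 100
= 718 * 1.75
= 1256.5


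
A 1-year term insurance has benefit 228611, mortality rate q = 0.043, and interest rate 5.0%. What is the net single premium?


NSP = benefit * q * v
v = 1/(1+i) = 0.952381
NSP = 228611 * 0.043 * 0.952381
= 9362.1648


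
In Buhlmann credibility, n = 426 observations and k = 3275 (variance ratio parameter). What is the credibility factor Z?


Z = n / (n + k)
= 426 / (426 + 3275)
= 426 / 3701
= 0.1151


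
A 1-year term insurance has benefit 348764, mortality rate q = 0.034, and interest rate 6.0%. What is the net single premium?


NSP = benefit * q * v
v = 1/(1+i) = 0.943396
NSP = 348764 * 0.034 * 0.943396
= 11186.7698


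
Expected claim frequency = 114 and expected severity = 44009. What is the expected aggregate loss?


E[S] = E[N] * E[X]
= 114 * 44009
= 5.0170e+06


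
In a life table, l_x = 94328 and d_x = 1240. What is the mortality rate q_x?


q_x = d_x / l_x
= 1240 / 94328
= 0.0131


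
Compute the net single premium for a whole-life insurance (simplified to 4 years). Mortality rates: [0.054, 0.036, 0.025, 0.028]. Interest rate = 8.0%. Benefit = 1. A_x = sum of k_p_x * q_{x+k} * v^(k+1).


v = 0.925926
Year 0: k_p_x=1.0, q=0.054, term=0.05
Year 1: k_p_x=0.946, q=0.036, term=0.029198
Year 2: k_p_x=0.911944, q=0.025, term=0.018098
Year 3: k_p_x=0.889145, q=0.028, term=0.018299
A_x = 0.1156


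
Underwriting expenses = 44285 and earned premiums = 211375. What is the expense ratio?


Expense ratio = expenses / premiums
= 44285 / 211375
= 0.2095


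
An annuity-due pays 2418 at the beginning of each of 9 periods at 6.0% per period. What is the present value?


PV_due = PMT * (1-(1+i)^(-n))/i * (1+i)
PV_immediate = 16446.4919
PV_due = 16446.4919 * 1.06
= 17433.2814


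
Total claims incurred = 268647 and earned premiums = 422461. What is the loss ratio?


Loss ratio = claims / premiums
= 268647 / 422461
= 0.6359


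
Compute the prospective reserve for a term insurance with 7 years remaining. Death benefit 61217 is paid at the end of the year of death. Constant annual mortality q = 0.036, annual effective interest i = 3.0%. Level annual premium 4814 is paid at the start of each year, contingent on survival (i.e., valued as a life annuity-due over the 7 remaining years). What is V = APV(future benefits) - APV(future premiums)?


v = 1/(1+i) = 0.970874
APV(future benefits) per unit = sum_{k=0}^{6} k_p_x * q * v^(k+1) = 0.202342
APV(future benefits) = 61217 * 0.202342 = 12386.7397
Life annuity-due factor ä_{x:7} = sum_{k=0}^{6} k_p_x * v^k = 5.789215
APV(future premiums) = 4814 * 5.789215 = 27869.2818
V = 12386.7397 - 27869.2818
= -15482.5421


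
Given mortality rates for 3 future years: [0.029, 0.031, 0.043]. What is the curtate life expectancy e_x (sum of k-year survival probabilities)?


e_x = sum_{k=1}^{n} k_p_x
k_p_x values:
  1_p_x = 0.971
  2_p_x = 0.940899
  3_p_x = 0.90044
e_x = 2.8123


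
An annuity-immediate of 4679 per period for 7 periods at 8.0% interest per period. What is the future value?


FV = PMT * ((1+i)^n - 1) / i
= 4679 * ((1.08)^7 - 1) / 0.08
= 4679 * (1.713824 - 1) / 0.08
= 41749.7969


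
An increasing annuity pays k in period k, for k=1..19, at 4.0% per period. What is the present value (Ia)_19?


(Ia)_n = sum_{k=1}^{n} k * v^k, v = 1/(1+i)
v = 0.961538
Sum computed term by term:
(Ia)_19 = 116.0273


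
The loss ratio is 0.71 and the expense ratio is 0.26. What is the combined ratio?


Combined ratio = loss ratio + expense ratio
= 0.71 + 0.26
= 0.97


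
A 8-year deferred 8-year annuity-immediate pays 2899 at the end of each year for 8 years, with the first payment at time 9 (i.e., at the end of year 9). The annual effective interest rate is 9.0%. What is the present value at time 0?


PV at time 8 of the 8-year annuity-immediate:
a_n = 2899 * (1-(1+0.09)^(-8))/0.09 = 16045.4406
Discount back 8 years to time 0:
PV = 16045.4406 * (1+0.09)^(-8)
= 16045.4406 * 0.501866
= 8052.6656


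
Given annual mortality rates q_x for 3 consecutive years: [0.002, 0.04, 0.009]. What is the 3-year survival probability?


p_k = 1 - q_k for each year
Survival = product of (1 - q_k)
= 0.998 * 0.96 * 0.991
= 0.9495


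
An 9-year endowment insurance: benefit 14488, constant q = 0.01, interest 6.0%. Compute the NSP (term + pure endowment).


Term component = 950.6002
Pure endowment = 9_p_x * v^9 * benefit = 0.913517 * 0.591898 * 14488 = 7833.7986
NSP = 8784.3988


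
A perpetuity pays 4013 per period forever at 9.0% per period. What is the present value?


PV = PMT / i
= 4013 / 0.09
= 44588.8889


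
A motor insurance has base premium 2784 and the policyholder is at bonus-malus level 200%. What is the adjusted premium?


adjusted = base * BM_level / 100
= 2784 * 200 / 100
= 2784 * 2.0
= 5568.0


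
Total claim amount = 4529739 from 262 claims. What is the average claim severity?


severity = total / number
= 4529739 / 262
= 17289.0802


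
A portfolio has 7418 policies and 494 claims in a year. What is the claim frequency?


frequency = claims / policies
= 494 / 7418
= 0.0666


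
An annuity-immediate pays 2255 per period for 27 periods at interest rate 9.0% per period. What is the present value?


PV = PMT * (1 - (1+i)^(-n)) / i
= 2255 * (1 - (1+0.09)^(-27)) / 0.09
= 2255 * (1 - 0.097608) / 0.09
= 2255 * 10.02658
= 22609.9377


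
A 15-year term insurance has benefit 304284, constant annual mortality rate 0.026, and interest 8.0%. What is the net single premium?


NSP = benefit * sum_{k=0}^{n-1} k_p_x * q * v^(k+1)
With constant q=0.026, v=0.925926
Sum = 0.1932
NSP = 304284 * 0.1932
= 58787.6924


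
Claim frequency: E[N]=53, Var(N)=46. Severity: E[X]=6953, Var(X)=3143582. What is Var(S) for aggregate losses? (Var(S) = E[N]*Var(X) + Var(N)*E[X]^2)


Var(S) = E[N]*Var(X) + Var(N)*E[X]^2
= 53*3143582 + 46*6953^2
= 166609846 + 2223833614
= 2.3904e+09


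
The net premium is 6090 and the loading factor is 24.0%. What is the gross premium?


Gross = net * (1 + loading)
= 6090 * (1 + 0.24)
= 6090 * 1.24
= 7551.6


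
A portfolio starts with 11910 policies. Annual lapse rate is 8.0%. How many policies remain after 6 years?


remaining = initial * (1 - lapse)^years
= 11910 * (1 - 0.08)^6
= 11910 * 0.606355
= 7221.6881


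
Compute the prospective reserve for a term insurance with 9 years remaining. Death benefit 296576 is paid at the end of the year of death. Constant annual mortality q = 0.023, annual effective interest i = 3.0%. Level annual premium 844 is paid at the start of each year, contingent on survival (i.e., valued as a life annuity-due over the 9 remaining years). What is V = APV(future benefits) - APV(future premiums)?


v = 1/(1+i) = 0.970874
APV(future benefits) per unit = sum_{k=0}^{8} k_p_x * q * v^(k+1) = 0.164208
APV(future benefits) = 296576 * 0.164208 = 48700.2073
Life annuity-due factor ä_{x:9} = sum_{k=0}^{8} k_p_x * v^k = 7.353671
APV(future premiums) = 844 * 7.353671 = 6206.4983
V = 48700.2073 - 6206.4983
= 42493.7089


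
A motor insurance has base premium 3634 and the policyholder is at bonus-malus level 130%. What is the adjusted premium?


adjusted = base * BM_level / 100
= 3634 * 130 / 100
= 3634 * 1.3
= 4724.2


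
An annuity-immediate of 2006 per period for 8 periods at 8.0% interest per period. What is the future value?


FV = PMT * ((1+i)^n - 1) / i
= 2006 * ((1.08)^8 - 1) / 0.08
= 2006 * (1.85093 - 1) / 0.08
= 21337.075


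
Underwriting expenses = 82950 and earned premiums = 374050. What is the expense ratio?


Expense ratio = expenses / premiums
= 82950 / 374050
= 0.2218


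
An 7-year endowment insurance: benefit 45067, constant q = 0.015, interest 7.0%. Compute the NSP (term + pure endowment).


Term component = 3497.4825
Pure endowment = 7_p_x * v^7 * benefit = 0.899609 * 0.62275 * 45067 = 25247.9324
NSP = 28745.4149


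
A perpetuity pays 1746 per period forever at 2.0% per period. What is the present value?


PV = PMT / i
= 1746 / 0.02
= 87300.0


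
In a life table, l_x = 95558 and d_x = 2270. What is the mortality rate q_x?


q_x = d_x / l_x
= 2270 / 95558
= 0.0238


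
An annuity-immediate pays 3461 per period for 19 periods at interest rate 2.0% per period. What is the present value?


PV = PMT * (1 - (1+i)^(-n)) / i
= 3461 * (1 - (1+0.02)^(-19)) / 0.02
= 3461 * (1 - 0.686431) / 0.02
= 3461 * 15.678462
= 54263.157


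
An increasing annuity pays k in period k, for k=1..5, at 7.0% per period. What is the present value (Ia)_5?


(Ia)_n = sum_{k=1}^{n} k * v^k, v = 1/(1+i)
v = 0.934579
Sum computed term by term:
(Ia)_5 = 11.7469


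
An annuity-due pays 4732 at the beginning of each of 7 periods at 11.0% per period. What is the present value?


PV_due = PMT * (1-(1+i)^(-n))/i * (1+i)
PV_immediate = 22298.1127
PV_due = 22298.1127 * 1.11
= 24750.9051


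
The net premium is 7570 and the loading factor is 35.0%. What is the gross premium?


Gross = net * (1 + loading)
= 7570 * (1 + 0.35)
= 7570 * 1.35
= 10219.5


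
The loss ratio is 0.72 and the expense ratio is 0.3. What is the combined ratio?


Combined ratio = loss ratio + expense ratio
= 0.72 + 0.3
= 1.02


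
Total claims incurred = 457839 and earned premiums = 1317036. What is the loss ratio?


Loss ratio = claims / premiums
= 457839 / 1317036
= 0.3476


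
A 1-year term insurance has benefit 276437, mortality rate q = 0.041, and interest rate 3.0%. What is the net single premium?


NSP = benefit * q * v
v = 1/(1+i) = 0.970874
NSP = 276437 * 0.041 * 0.970874
= 11003.8029


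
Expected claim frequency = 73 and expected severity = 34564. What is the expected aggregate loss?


E[S] = E[N] * E[X]
= 73 * 34564
= 2.5232e+06


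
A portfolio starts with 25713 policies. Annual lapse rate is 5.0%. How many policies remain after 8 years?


remaining = initial * (1 - lapse)^years
= 25713 * (1 - 0.05)^8
= 25713 * 0.66342
= 17058.5295


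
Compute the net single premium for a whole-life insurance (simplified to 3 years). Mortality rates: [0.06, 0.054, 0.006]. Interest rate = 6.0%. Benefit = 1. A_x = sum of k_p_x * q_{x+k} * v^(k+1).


v = 0.943396
Year 0: k_p_x=1.0, q=0.06, term=0.056604
Year 1: k_p_x=0.94, q=0.054, term=0.045176
Year 2: k_p_x=0.88924, q=0.006, term=0.00448
A_x = 0.1063


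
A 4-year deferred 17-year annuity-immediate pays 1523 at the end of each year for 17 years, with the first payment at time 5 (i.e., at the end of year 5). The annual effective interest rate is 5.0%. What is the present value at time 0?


PV at time 4 of the 17-year annuity-immediate:
a_n = 1523 * (1-(1+0.05)^(-17))/0.05 = 17170.4029
Discount back 4 years to time 0:
PV = 17170.4029 * (1+0.05)^(-4)
= 17170.4029 * 0.822702
= 14126.133


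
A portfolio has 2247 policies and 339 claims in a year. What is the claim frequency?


frequency = claims / policies
= 339 / 2247
= 0.1509


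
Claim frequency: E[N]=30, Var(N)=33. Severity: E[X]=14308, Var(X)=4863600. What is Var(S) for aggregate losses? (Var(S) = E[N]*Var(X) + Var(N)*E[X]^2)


Var(S) = E[N]*Var(X) + Var(N)*E[X]^2
= 30*4863600 + 33*14308^2
= 145908000 + 6755722512
= 6.9016e+09


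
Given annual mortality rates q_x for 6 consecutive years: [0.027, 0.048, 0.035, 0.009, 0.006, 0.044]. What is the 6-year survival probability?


p_k = 1 - q_k for each year
Survival = product of (1 - q_k)
= 0.973 * 0.952 * 0.965 * 0.991 * 0.994 * 0.956
= 0.8418


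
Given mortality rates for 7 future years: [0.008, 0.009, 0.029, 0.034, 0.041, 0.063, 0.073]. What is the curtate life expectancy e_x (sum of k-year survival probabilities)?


e_x = sum_{k=1}^{n} k_p_x
k_p_x values:
  1_p_x = 0.992
  2_p_x = 0.983072
  3_p_x = 0.954563
  4_p_x = 0.922108
  5_p_x = 0.884301
  6_p_x = 0.82859
  7_p_x = 0.768103
e_x = 6.3327


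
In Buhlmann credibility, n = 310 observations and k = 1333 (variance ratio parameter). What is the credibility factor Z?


Z = n / (n + k)
= 310 / (310 + 1333)
= 310 / 1643
= 0.1887
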